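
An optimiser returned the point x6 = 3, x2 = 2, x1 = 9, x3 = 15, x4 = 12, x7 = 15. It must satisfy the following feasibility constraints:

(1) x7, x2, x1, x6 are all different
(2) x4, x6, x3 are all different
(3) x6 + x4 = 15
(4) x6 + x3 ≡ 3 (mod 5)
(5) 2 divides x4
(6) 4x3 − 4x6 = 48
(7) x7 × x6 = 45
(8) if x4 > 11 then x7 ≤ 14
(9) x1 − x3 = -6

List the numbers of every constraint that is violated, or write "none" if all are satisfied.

(1) values 15, 2, 9, 3 are pairwise distinct — OK.
(2) values 12, 3, 15 are pairwise distinct — OK.
(3) x6 + x4 = 3 + 12 = 15 — OK.
(4) x6 + x3 = 18; 18 mod 5 = 3 — OK.
(5) 12 / 2 = 6, so 2 divides 12 — OK.
(6) 4x3 − 4x6 = 4(15) − 4(3) = 48 — OK.
(7) x7 × x6 = 15 × 3 = 45 — OK.
(8) x4 = 12 > 11, so we need x7 ≤ 14; but x7 = 15 > 14 — violated.
(9) x1 − x3 = 9 − 15 = -6 — OK.

Constraint 8 is violated.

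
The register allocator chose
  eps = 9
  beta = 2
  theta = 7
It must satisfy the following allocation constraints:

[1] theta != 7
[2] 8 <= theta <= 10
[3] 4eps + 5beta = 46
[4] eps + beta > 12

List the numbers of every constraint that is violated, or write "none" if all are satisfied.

No — constraints 1, 2, and 4 are not satisfied.

[1] theta = 7, but 7 is required to differ  ✗
[2] theta = 7 is outside [8, 10]  ✗
[3] 4eps + 5beta = 4(9) + 5(2) = 46  ✓
[4] eps + beta = 9 + 2 = 11; 11 ≤ 12, bound 12 not met  ✗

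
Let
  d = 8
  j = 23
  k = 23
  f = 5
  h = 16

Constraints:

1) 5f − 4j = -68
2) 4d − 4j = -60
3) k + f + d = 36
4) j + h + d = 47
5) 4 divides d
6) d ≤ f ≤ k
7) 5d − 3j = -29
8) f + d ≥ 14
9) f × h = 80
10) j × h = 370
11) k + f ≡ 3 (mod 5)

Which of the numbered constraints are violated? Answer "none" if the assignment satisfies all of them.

The assignment fails constraints 1, 6, 8, 10.

1) 5f − 4j = 5(5) − 4(23) = -67, not -68 — fails.
2) 4d − 4j = 4(8) − 4(23) = -60 — holds.
3) k + f + d = 23 + 5 + 8 = 36 — holds.
4) j + h + d = 23 + 16 + 8 = 47 — holds.
5) 8 / 4 = 2, so 4 divides 8 — holds.
6) values 8, 5, 23; d = 8 is not ≤ f = 5 — fails.
7) 5d − 3j = 5(8) − 3(23) = -29 — holds.
8) f + d = 5 + 8 = 13; 13 < 14, bound 14 not met — fails.
9) f × h = 5 × 16 = 80 — holds.
10) j × h = 23 × 16 = 368, not 370 — fails.
11) k + f = 28; 28 mod 5 = 3 — holds.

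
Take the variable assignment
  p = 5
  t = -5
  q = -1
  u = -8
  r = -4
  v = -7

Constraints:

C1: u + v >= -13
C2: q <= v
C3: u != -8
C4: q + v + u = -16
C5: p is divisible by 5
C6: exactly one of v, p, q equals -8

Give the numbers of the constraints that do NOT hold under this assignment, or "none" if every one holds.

C1: u + v = -8 + (-7) = -15; -15 < -13, bound -13 not met  ✘
C2: q = -1, v = -7; -1 > -7 (want ≤)  ✘
C3: u = -8, but -8 is required to differ  ✘
C4: q + v + u = -1 + (-7) + (-8) = -16  ✔
C5: 5 / 5 = 1, so 5 divides 5  ✔
C6: v=-7, p=5, q=-1; 0 of them equal -8, not exactly one  ✘

The assignment fails constraints 1, 2, 3, and 6.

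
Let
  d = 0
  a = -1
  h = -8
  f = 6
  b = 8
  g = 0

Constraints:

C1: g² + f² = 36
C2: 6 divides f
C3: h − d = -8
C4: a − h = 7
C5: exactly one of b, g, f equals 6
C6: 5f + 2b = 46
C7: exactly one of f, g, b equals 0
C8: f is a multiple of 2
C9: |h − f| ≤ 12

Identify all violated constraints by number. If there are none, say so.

No — constraint 9 is not satisfied.

C1: g² + f² = 0² + 6² = 0 + 36 = 36  ✔
C2: 6 / 6 = 1, so 6 divides 6  ✔
C3: h − d = -8 − 0 = -8  ✔
C4: a − h = -1 − (-8) = 7  ✔
C5: b=8, g=0, f=6; 1 of them equals 6  ✔
C6: 5f + 2b = 5(6) + 2(8) = 46  ✔
C7: f=6, g=0, b=8; 1 of them equals 0  ✔
C8: 6 / 2 = 3, so 2 divides 6  ✔
C9: |-8 − 6| = 14; 14 > 12, exceeds bound 12  ✘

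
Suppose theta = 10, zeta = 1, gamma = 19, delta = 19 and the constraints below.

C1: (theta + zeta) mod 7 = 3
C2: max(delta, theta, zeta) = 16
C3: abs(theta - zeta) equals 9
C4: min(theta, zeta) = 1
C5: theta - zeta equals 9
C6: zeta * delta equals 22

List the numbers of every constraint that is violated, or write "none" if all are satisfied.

C1: theta + zeta = 11; 11 mod 7 = 4, not 3 — fails.
C2: max(19, 10, 1) = 19, not 16 — fails.
C3: abs(10 - 1) = 9 — holds.
C4: min(10, 1) = 1 — holds.
C5: theta - zeta = 10 - 1 = 9 — holds.
C6: zeta * delta = 1 * 19 = 19, not 22 — fails.

No — constraints 1, 2, and 6 are not satisfied.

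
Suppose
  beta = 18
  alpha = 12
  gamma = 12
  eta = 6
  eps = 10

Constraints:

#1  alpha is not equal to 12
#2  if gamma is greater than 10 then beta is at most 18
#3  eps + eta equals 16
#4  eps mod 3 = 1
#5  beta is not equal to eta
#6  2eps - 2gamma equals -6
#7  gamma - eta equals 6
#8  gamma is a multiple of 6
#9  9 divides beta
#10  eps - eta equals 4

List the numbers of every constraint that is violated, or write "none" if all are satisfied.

Constraints 1 and 6 are violated.

#1 alpha = 12, but 12 is required to differ — violated.
#2 gamma = 12 > 10, so we need beta ≤ 18; beta = 18 ≤ 18 — satisfied.
#3 eps + eta = 10 + 6 = 16 — satisfied.
#4 10 mod 3 = 1 — satisfied.
#5 beta = 18, eta = 6; distinct — satisfied.
#6 2eps - 2gamma = 2(10) - 2(12) = -4, not -6 — violated.
#7 gamma - eta = 12 - 6 = 6 — satisfied.
#8 12 / 6 = 2, so 6 divides 12 — satisfied.
#9 18 / 9 = 2, so 9 divides 18 — satisfied.
#10 eps - eta = 10 - 6 = 4 — satisfied.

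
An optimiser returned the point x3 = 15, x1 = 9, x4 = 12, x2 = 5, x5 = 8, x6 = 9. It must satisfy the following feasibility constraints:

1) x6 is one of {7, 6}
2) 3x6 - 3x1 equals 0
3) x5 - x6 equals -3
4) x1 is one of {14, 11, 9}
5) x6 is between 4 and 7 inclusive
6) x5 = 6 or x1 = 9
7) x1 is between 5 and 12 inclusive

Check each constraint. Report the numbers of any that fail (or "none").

1) x6 = 9 is not in {7, 6}  ✗
2) 3x6 - 3x1 = 3(9) - 3(9) = 0  ✓
3) x5 - x6 = 8 - 9 = -1, not -3  ✗
4) x1 = 9 is in {14, 11, 9}  ✓
5) x6 = 9 is outside [4, 7]  ✗
6) x5 = 8 ≠ 6, but x1 = 9 = 9 (second disjunct)  ✓
7) x1 = 9 lies in [5, 12]  ✓

The assignment fails constraints 1, 3, and 5.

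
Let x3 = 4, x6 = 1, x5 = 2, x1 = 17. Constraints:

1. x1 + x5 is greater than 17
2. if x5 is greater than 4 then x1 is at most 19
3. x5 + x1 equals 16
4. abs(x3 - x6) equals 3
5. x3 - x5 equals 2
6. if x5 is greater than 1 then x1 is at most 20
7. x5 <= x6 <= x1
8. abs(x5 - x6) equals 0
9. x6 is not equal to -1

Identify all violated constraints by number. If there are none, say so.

Constraints 3, 7, and 8 are violated.

1. x1 + x5 = 17 + 2 = 19; 19 > 17  ✔
2. x5 = 2, not > 4; antecedent false, conditional vacuously true  ✔
3. x5 + x1 = 2 + 17 = 19, not 16  ✘
4. abs(4 - 1) = 3  ✔
5. x3 - x5 = 4 - 2 = 2  ✔
6. x5 = 2 > 1, so we need x1 ≤ 20; x1 = 17 ≤ 20  ✔
7. values 2, 1, 17; x5 = 2 is not <= x6 = 1  ✘
8. abs(2 - 1) = 1, not 0  ✘
9. x6 = 1, and 1 ≠ -1  ✔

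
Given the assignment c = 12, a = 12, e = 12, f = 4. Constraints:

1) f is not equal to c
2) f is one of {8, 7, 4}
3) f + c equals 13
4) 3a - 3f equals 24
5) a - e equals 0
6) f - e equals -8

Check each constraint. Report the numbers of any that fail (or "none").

1) f = 4, c = 12; distinct  OK
2) f = 4 is in {8, 7, 4}  OK
3) f + c = 4 + 12 = 16, not 13  FAIL
4) 3a - 3f = 3(12) - 3(4) = 24  OK
5) a - e = 12 - 12 = 0  OK
6) f - e = 4 - 12 = -8  OK

Constraint 3 does not hold.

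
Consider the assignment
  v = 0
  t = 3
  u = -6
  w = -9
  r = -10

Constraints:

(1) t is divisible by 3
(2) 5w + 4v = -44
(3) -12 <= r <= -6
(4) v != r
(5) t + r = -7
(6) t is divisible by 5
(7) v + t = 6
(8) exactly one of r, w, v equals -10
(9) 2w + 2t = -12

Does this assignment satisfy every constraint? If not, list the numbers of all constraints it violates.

No — constraints 2, 6, 7 are not satisfied.

(1) 3 / 3 = 1, so 3 divides 3  ✔
(2) 5w + 4v = 5(-9) + 4(0) = -45, not -44  ✘
(3) r = -10 lies in [-12, -6]  ✔
(4) v = 0, r = -10; distinct  ✔
(5) t + r = 3 + (-10) = -7  ✔
(6) 3 = 5*0 + 3, so 5 does not divide 3  ✘
(7) v + t = 0 + 3 = 3, not 6  ✘
(8) r=-10, w=-9, v=0; 1 of them equals -10  ✔
(9) 2w + 2t = 2(-9) + 2(3) = -12  ✔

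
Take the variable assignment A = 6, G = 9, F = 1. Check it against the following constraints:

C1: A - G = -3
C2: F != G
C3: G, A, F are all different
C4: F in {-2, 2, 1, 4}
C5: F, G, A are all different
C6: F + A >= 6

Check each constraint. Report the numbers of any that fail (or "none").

Yes — all constraints hold.

C1: A - G = 6 - 9 = -3  ✓
C2: F = 1, G = 9; distinct  ✓
C3: values 9, 6, 1 are pairwise distinct  ✓
C4: F = 1 is in {-2, 2, 1, 4}  ✓
C5: values 1, 9, 6 are pairwise distinct  ✓
C6: F + A = 1 + 6 = 7; 7 ≥ 6  ✓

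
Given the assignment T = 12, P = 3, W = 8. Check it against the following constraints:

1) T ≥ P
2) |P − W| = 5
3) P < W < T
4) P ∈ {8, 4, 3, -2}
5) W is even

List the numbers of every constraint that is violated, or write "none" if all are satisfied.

1) T = 12, P = 3; 12 ≥ 3 — OK.
2) |3 − 8| = 5 — OK.
3) values 3 < 8 < 12 — OK.
4) P = 3 is in {8, 4, 3, -2} — OK.
5) W = 8 is even — OK.

None — every constraint holds.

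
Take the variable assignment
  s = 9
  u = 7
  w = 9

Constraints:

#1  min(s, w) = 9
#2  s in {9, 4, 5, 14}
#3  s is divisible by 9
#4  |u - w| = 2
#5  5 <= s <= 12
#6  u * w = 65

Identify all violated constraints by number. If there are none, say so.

Constraint 6 is violated.

#1 min(9, 9) = 9  holds
#2 s = 9 is in {9, 4, 5, 14}  holds
#3 9 / 9 = 1, so 9 divides 9  holds
#4 |7 - 9| = 2  holds
#5 s = 9 lies in [5, 12]  holds
#6 u * w = 7 * 9 = 63, not 65  fails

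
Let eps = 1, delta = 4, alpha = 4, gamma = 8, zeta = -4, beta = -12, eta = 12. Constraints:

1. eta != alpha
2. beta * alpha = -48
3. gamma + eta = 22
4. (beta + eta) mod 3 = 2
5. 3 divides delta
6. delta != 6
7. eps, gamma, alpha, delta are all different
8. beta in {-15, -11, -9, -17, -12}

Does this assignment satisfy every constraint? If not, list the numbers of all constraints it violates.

1. eta = 12, alpha = 4; distinct  yes
2. beta * alpha = -12 * 4 = -48  yes
3. gamma + eta = 8 + 12 = 20, not 22  no
4. beta + eta = 0; 0 mod 3 = 0, not 2  no
5. 4 = 3*1 + 1, so 3 does not divide 4  no
6. delta = 4, and 4 ≠ 6  yes
7. alpha = delta = 4, not all different  no
8. beta = -12 is in {-15, -11, -9, -17, -12}  yes

Constraints 3, 4, 5, and 7 are violated.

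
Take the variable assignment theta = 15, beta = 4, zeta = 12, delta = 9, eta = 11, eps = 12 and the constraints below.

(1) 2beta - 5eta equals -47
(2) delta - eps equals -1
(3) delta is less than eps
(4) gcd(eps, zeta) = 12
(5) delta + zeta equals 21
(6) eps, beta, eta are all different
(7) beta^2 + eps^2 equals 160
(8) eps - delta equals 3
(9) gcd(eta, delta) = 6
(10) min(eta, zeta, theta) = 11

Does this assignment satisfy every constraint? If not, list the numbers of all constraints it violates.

(1) 2beta - 5eta = 2(4) - 5(11) = -47 — holds.
(2) delta - eps = 9 - 12 = -3, not -1 — fails.
(3) delta = 9, eps = 12; 9 < 12 — holds.
(4) gcd(12, 12) = 12 — holds.
(5) delta + zeta = 9 + 12 = 21 — holds.
(6) values 12, 4, 11 are pairwise distinct — holds.
(7) beta^2 + eps^2 = 4^2 + 12^2 = 16 + 144 = 160 — holds.
(8) eps - delta = 12 - 9 = 3 — holds.
(9) gcd(11, 9) = 1, not 6 — fails.
(10) min(11, 12, 15) = 11 — holds.

Constraints 2 and 9 do not hold.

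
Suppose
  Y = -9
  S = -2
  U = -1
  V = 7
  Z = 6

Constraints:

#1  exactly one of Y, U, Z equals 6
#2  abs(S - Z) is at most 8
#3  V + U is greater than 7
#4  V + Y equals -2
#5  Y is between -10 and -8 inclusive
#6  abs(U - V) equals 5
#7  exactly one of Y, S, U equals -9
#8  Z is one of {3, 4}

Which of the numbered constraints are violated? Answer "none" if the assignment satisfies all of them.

#1 Y=-9, U=-1, Z=6; 1 of them equals 6 — OK.
#2 abs(-2 - 6) = 8; 8 ≤ 8 — OK.
#3 V + U = 7 + (-1) = 6; 6 ≤ 7, bound 7 not met — violated.
#4 V + Y = 7 + (-9) = -2 — OK.
#5 Y = -9 lies in [-10, -8] — OK.
#6 abs(-1 - 7) = 8, not 5 — violated.
#7 Y=-9, S=-2, U=-1; 1 of them equals -9 — OK.
#8 Z = 6 is not in {3, 4} — violated.

No — constraints 3, 6, 8 are not satisfied.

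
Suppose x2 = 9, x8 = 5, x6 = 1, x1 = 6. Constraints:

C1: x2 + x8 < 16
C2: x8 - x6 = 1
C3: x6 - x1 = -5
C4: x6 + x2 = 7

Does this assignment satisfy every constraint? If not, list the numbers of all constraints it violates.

The assignment fails constraints 2, 4.

C1: x2 + x8 = 9 + 5 = 14; 14 < 16  OK
C2: x8 - x6 = 5 - 1 = 4, not 1  FAIL
C3: x6 - x1 = 1 - 6 = -5  OK
C4: x6 + x2 = 1 + 9 = 10, not 7  FAIL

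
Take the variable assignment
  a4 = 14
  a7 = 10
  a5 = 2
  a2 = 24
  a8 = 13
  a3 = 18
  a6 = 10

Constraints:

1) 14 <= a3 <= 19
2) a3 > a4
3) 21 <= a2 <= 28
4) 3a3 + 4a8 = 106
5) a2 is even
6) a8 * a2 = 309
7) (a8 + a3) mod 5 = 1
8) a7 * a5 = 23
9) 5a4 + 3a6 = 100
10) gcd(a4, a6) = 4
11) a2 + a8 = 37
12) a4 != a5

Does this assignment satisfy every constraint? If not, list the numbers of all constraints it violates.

1) a3 = 18 lies in [14, 19]  ✔
2) a3 = 18, a4 = 14; 18 > 14  ✔
3) a2 = 24 lies in [21, 28]  ✔
4) 3a3 + 4a8 = 3(18) + 4(13) = 106  ✔
5) a2 = 24 is even  ✔
6) a8 * a2 = 13 * 24 = 312, not 309  ✘
7) a8 + a3 = 31; 31 mod 5 = 1  ✔
8) a7 * a5 = 10 * 2 = 20, not 23  ✘
9) 5a4 + 3a6 = 5(14) + 3(10) = 100  ✔
10) gcd(14, 10) = 2, not 4  ✘
11) a2 + a8 = 24 + 13 = 37  ✔
12) a4 = 14, a5 = 2; distinct  ✔

Constraints 6, 8, and 10 do not hold.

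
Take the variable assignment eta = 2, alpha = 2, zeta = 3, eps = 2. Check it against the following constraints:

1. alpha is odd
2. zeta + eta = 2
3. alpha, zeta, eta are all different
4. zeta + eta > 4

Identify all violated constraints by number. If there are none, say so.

1. alpha = 2 is even — violated.
2. zeta + eta = 3 + 2 = 5, not 2 — violated.
3. alpha = eta = 2, not all different — violated.
4. zeta + eta = 3 + 2 = 5; 5 > 4 — satisfied.

Violated: 1, 2, 3.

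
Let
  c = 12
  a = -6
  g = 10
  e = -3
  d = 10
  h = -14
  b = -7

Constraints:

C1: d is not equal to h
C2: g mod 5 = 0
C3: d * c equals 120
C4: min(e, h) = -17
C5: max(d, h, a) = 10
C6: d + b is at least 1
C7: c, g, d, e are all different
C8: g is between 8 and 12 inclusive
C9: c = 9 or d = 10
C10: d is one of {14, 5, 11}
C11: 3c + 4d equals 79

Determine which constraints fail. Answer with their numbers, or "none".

Violated: 4, 7, 10, and 11.

C1: d = 10, h = -14; distinct — holds.
C2: 10 mod 5 = 0 — holds.
C3: d * c = 10 * 12 = 120 — holds.
C4: min(-3, -14) = -14, not -17 — fails.
C5: max(10, -14, -6) = 10 — holds.
C6: d + b = 10 + (-7) = 3; 3 ≥ 1 — holds.
C7: g = d = 10, not all different — fails.
C8: g = 10 lies in [8, 12] — holds.
C9: c = 12 ≠ 9, but d = 10 = 10 (second disjunct) — holds.
C10: d = 10 is not in {14, 5, 11} — fails.
C11: 3c + 4d = 3(12) + 4(10) = 76, not 79 — fails.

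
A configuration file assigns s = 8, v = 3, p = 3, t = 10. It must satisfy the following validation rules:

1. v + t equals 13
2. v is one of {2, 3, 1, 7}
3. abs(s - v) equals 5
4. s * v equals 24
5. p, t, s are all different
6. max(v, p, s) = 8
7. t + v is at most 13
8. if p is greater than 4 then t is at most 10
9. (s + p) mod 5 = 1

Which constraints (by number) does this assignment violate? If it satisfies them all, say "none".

1. v + t = 3 + 10 = 13  holds
2. v = 3 is in {2, 3, 1, 7}  holds
3. abs(8 - 3) = 5  holds
4. s * v = 8 * 3 = 24  holds
5. values 3, 10, 8 are pairwise distinct  holds
6. max(3, 3, 8) = 8  holds
7. t + v = 10 + 3 = 13; 13 ≤ 13  holds
8. p = 3, not > 4; antecedent false, conditional vacuously true  holds
9. s + p = 11; 11 mod 5 = 1  holds

None — every constraint holds.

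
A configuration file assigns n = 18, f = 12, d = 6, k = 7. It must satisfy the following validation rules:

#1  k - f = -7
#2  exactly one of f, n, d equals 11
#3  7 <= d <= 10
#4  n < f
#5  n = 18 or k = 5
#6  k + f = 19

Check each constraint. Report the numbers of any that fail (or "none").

The assignment fails constraints 1, 2, 3, and 4.

#1 k - f = 7 - 12 = -5, not -7 — does not hold.
#2 f=12, n=18, d=6; 0 of them equal 11, not exactly one — does not hold.
#3 d = 6 is outside [7, 10] — does not hold.
#4 n = 18, f = 12; 18 ≥ 12 (want <) — does not hold.
#5 n = 18 = 18 (first disjunct) — holds.
#6 k + f = 7 + 12 = 19 — holds.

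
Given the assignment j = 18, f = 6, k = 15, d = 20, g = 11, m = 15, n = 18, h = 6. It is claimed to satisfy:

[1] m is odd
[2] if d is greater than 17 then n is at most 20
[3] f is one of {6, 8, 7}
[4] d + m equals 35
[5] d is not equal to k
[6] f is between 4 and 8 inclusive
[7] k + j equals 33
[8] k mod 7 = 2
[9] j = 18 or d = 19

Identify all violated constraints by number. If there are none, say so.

Constraint 8 does not hold.

[1] m = 15 is odd — satisfied.
[2] d = 20 > 17, so we need n ≤ 20; n = 18 ≤ 20 — satisfied.
[3] f = 6 is in {6, 8, 7} — satisfied.
[4] d + m = 20 + 15 = 35 — satisfied.
[5] d = 20, k = 15; distinct — satisfied.
[6] f = 6 lies in [4, 8] — satisfied.
[7] k + j = 15 + 18 = 33 — satisfied.
[8] 15 mod 7 = 1, not 2 — violated.
[9] j = 18 = 18 (first disjunct) — satisfied.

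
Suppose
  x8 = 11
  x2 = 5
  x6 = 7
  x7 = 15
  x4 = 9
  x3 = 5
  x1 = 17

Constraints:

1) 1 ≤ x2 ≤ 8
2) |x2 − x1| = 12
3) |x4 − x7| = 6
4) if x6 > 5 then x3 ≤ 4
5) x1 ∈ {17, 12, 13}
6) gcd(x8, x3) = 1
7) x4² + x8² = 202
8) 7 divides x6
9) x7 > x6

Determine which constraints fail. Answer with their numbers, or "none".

1) x2 = 5 lies in [1, 8] — OK.
2) |5 − 17| = 12 — OK.
3) |9 − 15| = 6 — OK.
4) x6 = 7 > 5, so we need x3 ≤ 4; but x3 = 5 > 4 — violated.
5) x1 = 17 is in {17, 12, 13} — OK.
6) gcd(11, 5) = 1 — OK.
7) x4² + x8² = 9² + 11² = 81 + 121 = 202 — OK.
8) 7 / 7 = 1, so 7 divides 7 — OK.
9) x7 = 15, x6 = 7; 15 > 7 — OK.

No — constraint 4 is not satisfied.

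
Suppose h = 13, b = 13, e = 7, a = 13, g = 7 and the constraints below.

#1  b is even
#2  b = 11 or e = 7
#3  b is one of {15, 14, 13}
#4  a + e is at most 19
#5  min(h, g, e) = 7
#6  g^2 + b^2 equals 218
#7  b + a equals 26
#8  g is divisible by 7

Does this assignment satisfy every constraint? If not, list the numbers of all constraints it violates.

No — constraints 1, 4 are not satisfied.

#1 b = 13 is odd — violated.
#2 b = 13 ≠ 11, but e = 7 = 7 (second disjunct) — satisfied.
#3 b = 13 is in {15, 14, 13} — satisfied.
#4 a + e = 13 + 7 = 20; 20 > 19, bound 19 not met — violated.
#5 min(13, 7, 7) = 7 — satisfied.
#6 g^2 + b^2 = 7^2 + 13^2 = 49 + 169 = 218 — satisfied.
#7 b + a = 13 + 13 = 26 — satisfied.
#8 7 / 7 = 1, so 7 divides 7 — satisfied.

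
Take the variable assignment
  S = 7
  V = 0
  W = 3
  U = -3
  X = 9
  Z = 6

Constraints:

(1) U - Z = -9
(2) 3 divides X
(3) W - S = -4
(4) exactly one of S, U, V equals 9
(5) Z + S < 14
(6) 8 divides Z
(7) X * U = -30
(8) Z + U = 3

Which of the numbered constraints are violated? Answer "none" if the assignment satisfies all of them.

No — constraints 4, 6, and 7 are not satisfied.

(1) U - Z = -3 - 6 = -9  holds
(2) 9 / 3 = 3, so 3 divides 9  holds
(3) W - S = 3 - 7 = -4  holds
(4) S=7, U=-3, V=0; 0 of them equal 9, not exactly one  fails
(5) Z + S = 6 + 7 = 13; 13 < 14  holds
(6) 6 = 8*0 + 6, so 8 does not divide 6  fails
(7) X * U = 9 * (-3) = -27, not -30  fails
(8) Z + U = 6 + (-3) = 3  holds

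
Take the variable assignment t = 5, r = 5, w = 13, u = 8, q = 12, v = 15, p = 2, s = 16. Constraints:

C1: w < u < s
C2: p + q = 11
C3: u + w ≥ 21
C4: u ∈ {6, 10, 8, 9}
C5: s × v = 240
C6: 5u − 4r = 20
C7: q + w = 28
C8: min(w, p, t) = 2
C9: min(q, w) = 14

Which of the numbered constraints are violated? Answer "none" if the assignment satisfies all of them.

C1: values 13, 8, 16; w = 13 is not < u = 8  fails
C2: p + q = 2 + 12 = 14, not 11  fails
C3: u + w = 8 + 13 = 21; 21 ≥ 21  holds
C4: u = 8 is in {6, 10, 8, 9}  holds
C5: s × v = 16 × 15 = 240  holds
C6: 5u − 4r = 5(8) − 4(5) = 20  holds
C7: q + w = 12 + 13 = 25, not 28  fails
C8: min(13, 2, 5) = 2  holds
C9: min(12, 13) = 12, not 14  fails

No — constraints 1, 2, 7, and 9 are not satisfied.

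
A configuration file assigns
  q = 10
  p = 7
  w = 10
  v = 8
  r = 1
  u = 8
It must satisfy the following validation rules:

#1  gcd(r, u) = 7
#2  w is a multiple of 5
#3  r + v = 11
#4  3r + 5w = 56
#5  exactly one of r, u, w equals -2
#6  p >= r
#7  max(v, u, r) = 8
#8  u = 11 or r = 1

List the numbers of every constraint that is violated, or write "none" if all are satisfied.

#1 gcd(1, 8) = 1, not 7 — fails.
#2 10 / 5 = 2, so 5 divides 10 — holds.
#3 r + v = 1 + 8 = 9, not 11 — fails.
#4 3r + 5w = 3(1) + 5(10) = 53, not 56 — fails.
#5 r=1, u=8, w=10; 0 of them equal -2, not exactly one — fails.
#6 p = 7, r = 1; 7 ≥ 1 — holds.
#7 max(8, 8, 1) = 8 — holds.
#8 u = 8 ≠ 11, but r = 1 = 1 (second disjunct) — holds.

Violated: 1, 3, 4, 5.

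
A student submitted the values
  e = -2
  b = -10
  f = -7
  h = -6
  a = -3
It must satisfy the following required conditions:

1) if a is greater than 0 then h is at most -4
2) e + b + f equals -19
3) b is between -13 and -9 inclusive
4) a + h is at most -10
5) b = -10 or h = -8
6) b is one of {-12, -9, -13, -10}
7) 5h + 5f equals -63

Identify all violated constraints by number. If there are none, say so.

1) a = -3, not > 0; antecedent false, conditional vacuously true  true
2) e + b + f = -2 + (-10) + (-7) = -19  true
3) b = -10 lies in [-13, -9]  true
4) a + h = -3 + (-6) = -9; -9 > -10, bound -10 not met  false
5) b = -10 = -10 (first disjunct)  true
6) b = -10 is in {-12, -9, -13, -10}  true
7) 5h + 5f = 5(-6) + 5(-7) = -65, not -63  false

Constraints 4, 7 do not hold.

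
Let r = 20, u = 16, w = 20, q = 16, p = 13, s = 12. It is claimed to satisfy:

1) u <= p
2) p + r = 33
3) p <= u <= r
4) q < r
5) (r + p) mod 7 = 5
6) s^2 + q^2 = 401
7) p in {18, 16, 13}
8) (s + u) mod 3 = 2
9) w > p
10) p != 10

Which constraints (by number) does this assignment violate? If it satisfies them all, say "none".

The assignment fails constraints 1, 6, 8.

1) u = 16, p = 13; 16 > 13 (want ≤) — violated.
2) p + r = 13 + 20 = 33 — OK.
3) values 13 <= 16 <= 20 — OK.
4) q = 16, r = 20; 16 < 20 — OK.
5) r + p = 33; 33 mod 7 = 5 — OK.
6) s^2 + q^2 = 12^2 + 16^2 = 144 + 256 = 400, not 401 — violated.
7) p = 13 is in {18, 16, 13} — OK.
8) s + u = 28; 28 mod 3 = 1, not 2 — violated.
9) w = 20, p = 13; 20 > 13 — OK.
10) p = 13, and 13 ≠ 10 — OK.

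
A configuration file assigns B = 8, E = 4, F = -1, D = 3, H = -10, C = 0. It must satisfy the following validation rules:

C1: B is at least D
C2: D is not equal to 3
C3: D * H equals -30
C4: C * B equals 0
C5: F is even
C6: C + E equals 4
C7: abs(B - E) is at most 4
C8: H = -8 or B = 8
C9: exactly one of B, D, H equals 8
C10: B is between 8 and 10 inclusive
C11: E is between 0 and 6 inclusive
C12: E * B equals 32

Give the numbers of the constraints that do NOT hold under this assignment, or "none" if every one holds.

No — constraints 2, 5 are not satisfied.

C1: B = 8, D = 3; 8 ≥ 3  ✓
C2: D = 3, but 3 is required to differ  ✗
C3: D * H = 3 * (-10) = -30  ✓
C4: C * B = 0 * 8 = 0  ✓
C5: F = -1 is odd  ✗
C6: C + E = 0 + 4 = 4  ✓
C7: abs(8 - 4) = 4; 4 ≤ 4  ✓
C8: H = -10 ≠ -8, but B = 8 = 8 (second disjunct)  ✓
C9: B=8, D=3, H=-10; 1 of them equals 8  ✓
C10: B = 8 lies in [8, 10]  ✓
C11: E = 4 lies in [0, 6]  ✓
C12: E * B = 4 * 8 = 32  ✓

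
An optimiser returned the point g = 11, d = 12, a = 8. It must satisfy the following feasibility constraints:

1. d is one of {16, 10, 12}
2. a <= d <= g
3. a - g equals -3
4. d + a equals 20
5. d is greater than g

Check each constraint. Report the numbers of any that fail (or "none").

1. d = 12 is in {16, 10, 12}  holds
2. values 8, 12, 11; d = 12 is not <= g = 11  fails
3. a - g = 8 - 11 = -3  holds
4. d + a = 12 + 8 = 20  holds
5. d = 12, g = 11; 12 > 11  holds

Violated: 2.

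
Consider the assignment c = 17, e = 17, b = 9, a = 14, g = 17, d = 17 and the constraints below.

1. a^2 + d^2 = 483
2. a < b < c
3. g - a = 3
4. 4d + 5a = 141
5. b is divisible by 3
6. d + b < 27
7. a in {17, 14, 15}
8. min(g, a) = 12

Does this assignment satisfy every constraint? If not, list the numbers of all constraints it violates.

1. a^2 + d^2 = 14^2 + 17^2 = 196 + 289 = 485, not 483 — does not hold.
2. values 14, 9, 17; a = 14 is not < b = 9 — does not hold.
3. g - a = 17 - 14 = 3 — holds.
4. 4d + 5a = 4(17) + 5(14) = 138, not 141 — does not hold.
5. 9 / 3 = 3, so 3 divides 9 — holds.
6. d + b = 17 + 9 = 26; 26 < 27 — holds.
7. a = 14 is in {17, 14, 15} — holds.
8. min(17, 14) = 14, not 12 — does not hold.

Constraints 1, 2, 4, 8 do not hold.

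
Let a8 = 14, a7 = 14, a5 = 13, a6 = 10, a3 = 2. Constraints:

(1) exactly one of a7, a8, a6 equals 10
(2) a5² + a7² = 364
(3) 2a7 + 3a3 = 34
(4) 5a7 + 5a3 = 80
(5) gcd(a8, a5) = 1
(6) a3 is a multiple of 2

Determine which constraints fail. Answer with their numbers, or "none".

(1) a7=14, a8=14, a6=10; 1 of them equals 10  OK
(2) a5² + a7² = 13² + 14² = 169 + 196 = 365, not 364  FAIL
(3) 2a7 + 3a3 = 2(14) + 3(2) = 34  OK
(4) 5a7 + 5a3 = 5(14) + 5(2) = 80  OK
(5) gcd(14, 13) = 1  OK
(6) 2 / 2 = 1, so 2 divides 2  OK

Constraint 2 does not hold.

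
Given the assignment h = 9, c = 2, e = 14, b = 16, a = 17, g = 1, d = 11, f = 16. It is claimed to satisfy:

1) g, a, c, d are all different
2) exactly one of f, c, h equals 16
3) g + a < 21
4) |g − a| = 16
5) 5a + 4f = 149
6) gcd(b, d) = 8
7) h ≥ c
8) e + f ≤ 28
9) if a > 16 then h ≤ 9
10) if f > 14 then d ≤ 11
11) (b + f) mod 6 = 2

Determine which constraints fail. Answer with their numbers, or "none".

No — constraints 6 and 8 are not satisfied.

1) values 1, 17, 2, 11 are pairwise distinct — holds.
2) f=16, c=2, h=9; 1 of them equals 16 — holds.
3) g + a = 1 + 17 = 18; 18 < 21 — holds.
4) |1 − 17| = 16 — holds.
5) 5a + 4f = 5(17) + 4(16) = 149 — holds.
6) gcd(16, 11) = 1, not 8 — does not hold.
7) h = 9, c = 2; 9 ≥ 2 — holds.
8) e + f = 14 + 16 = 30; 30 > 28, bound 28 not met — does not hold.
9) a = 17 > 16, so we need h ≤ 9; h = 9 ≤ 9 — holds.
10) f = 16 > 14, so we need d ≤ 11; d = 11 ≤ 11 — holds.
11) b + f = 32; 32 mod 6 = 2 — holds.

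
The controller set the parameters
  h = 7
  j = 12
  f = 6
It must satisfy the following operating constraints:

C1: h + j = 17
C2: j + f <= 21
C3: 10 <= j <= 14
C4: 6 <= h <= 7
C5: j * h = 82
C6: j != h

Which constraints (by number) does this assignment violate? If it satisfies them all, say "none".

Violated: 1 and 5.

C1: h + j = 7 + 12 = 19, not 17 — fails.
C2: j + f = 12 + 6 = 18; 18 ≤ 21 — holds.
C3: j = 12 lies in [10, 14] — holds.
C4: h = 7 lies in [6, 7] — holds.
C5: j * h = 12 * 7 = 84, not 82 — fails.
C6: j = 12, h = 7; distinct — holds.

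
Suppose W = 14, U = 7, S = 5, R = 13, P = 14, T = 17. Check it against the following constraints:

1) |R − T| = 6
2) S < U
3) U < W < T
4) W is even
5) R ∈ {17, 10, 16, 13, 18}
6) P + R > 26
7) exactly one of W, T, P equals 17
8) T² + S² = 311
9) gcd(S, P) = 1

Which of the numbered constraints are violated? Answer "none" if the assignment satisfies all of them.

1) |13 − 17| = 4, not 6 — violated.
2) S = 5, U = 7; 5 < 7 — OK.
3) values 7 < 14 < 17 — OK.
4) W = 14 is even — OK.
5) R = 13 is in {17, 10, 16, 13, 18} — OK.
6) P + R = 14 + 13 = 27; 27 > 26 — OK.
7) W=14, T=17, P=14; 1 of them equals 17 — OK.
8) T² + S² = 17² + 5² = 289 + 25 = 314, not 311 — violated.
9) gcd(5, 14) = 1 — OK.

Violated: 1 and 8.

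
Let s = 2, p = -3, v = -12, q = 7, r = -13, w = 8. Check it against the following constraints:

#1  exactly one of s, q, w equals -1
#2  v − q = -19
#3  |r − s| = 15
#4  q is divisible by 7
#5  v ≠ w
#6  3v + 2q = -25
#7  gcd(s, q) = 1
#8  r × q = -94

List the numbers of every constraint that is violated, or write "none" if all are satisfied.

Constraints 1, 6, and 8 are violated.

#1 s=2, q=7, w=8; 0 of them equal -1, not exactly one — does not hold.
#2 v − q = -12 − 7 = -19 — holds.
#3 |-13 − 2| = 15 — holds.
#4 7 / 7 = 1, so 7 divides 7 — holds.
#5 v = -12, w = 8; distinct — holds.
#6 3v + 2q = 3(-12) + 2(7) = -22, not -25 — does not hold.
#7 gcd(2, 7) = 1 — holds.
#8 r × q = -13 × 7 = -91, not -94 — does not hold.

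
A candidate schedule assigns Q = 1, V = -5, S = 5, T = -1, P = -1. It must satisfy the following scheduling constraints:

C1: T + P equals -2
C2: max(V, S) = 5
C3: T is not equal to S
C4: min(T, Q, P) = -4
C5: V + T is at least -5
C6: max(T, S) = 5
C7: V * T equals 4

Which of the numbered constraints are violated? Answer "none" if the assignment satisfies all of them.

C1: T + P = -1 + (-1) = -2 — holds.
C2: max(-5, 5) = 5 — holds.
C3: T = -1, S = 5; distinct — holds.
C4: min(-1, 1, -1) = -1, not -4 — fails.
C5: V + T = -5 + (-1) = -6; -6 < -5, bound -5 not met — fails.
C6: max(-1, 5) = 5 — holds.
C7: V * T = -5 * (-1) = 5, not 4 — fails.

Constraints 4, 5, 7 do not hold.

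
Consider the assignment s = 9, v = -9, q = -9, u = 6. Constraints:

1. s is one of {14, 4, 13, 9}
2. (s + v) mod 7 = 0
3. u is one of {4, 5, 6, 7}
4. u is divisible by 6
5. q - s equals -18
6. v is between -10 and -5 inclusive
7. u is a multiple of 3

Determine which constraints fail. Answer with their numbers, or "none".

All constraints are satisfied.

1. s = 9 is in {14, 4, 13, 9}  OK
2. s + v = 0; 0 mod 7 = 0  OK
3. u = 6 is in {4, 5, 6, 7}  OK
4. 6 / 6 = 1, so 6 divides 6  OK
5. q - s = -9 - 9 = -18  OK
6. v = -9 lies in [-10, -5]  OK
7. 6 / 3 = 2, so 3 divides 6  OK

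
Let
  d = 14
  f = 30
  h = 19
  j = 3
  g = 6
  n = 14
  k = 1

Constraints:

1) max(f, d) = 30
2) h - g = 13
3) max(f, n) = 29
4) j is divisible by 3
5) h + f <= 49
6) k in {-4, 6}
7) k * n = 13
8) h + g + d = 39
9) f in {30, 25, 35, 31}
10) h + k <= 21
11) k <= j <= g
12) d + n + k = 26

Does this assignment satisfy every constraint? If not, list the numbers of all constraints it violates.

The assignment fails constraints 3, 6, 7, and 12.

1) max(30, 14) = 30 — holds.
2) h - g = 19 - 6 = 13 — holds.
3) max(30, 14) = 30, not 29 — fails.
4) 3 / 3 = 1, so 3 divides 3 — holds.
5) h + f = 19 + 30 = 49; 49 ≤ 49 — holds.
6) k = 1 is not in {-4, 6} — fails.
7) k * n = 1 * 14 = 14, not 13 — fails.
8) h + g + d = 19 + 6 + 14 = 39 — holds.
9) f = 30 is in {30, 25, 35, 31} — holds.
10) h + k = 19 + 1 = 20; 20 ≤ 21 — holds.
11) values 1 <= 3 <= 6 — holds.
12) d + n + k = 14 + 14 + 1 = 29, not 26 — fails.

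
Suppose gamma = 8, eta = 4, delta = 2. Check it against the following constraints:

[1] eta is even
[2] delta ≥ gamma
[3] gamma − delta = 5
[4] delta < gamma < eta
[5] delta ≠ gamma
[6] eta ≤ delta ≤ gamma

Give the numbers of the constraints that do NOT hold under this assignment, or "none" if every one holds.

No — constraints 2, 3, 4, and 6 are not satisfied.

[1] eta = 4 is even  OK
[2] delta = 2, gamma = 8; 2 < 8 (want ≥)  FAIL
[3] gamma − delta = 8 − 2 = 6, not 5  FAIL
[4] values 2, 8, 4; gamma = 8 is not < eta = 4  FAIL
[5] delta = 2, gamma = 8; distinct  OK
[6] values 4, 2, 8; eta = 4 is not ≤ delta = 2  FAIL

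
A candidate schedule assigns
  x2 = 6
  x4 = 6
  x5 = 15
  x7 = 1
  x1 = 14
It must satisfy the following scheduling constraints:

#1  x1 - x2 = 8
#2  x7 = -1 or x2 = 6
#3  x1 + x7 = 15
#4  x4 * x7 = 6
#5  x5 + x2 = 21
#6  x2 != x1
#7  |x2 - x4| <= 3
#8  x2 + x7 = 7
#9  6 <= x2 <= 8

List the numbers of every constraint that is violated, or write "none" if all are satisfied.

#1 x1 - x2 = 14 - 6 = 8  holds
#2 x7 = 1 ≠ -1, but x2 = 6 = 6 (second disjunct)  holds
#3 x1 + x7 = 14 + 1 = 15  holds
#4 x4 * x7 = 6 * 1 = 6  holds
#5 x5 + x2 = 15 + 6 = 21  holds
#6 x2 = 6, x1 = 14; distinct  holds
#7 |6 - 6| = 0; 0 ≤ 3  holds
#8 x2 + x7 = 6 + 1 = 7  holds
#9 x2 = 6 lies in [6, 8]  holds

The assignment satisfies every constraint.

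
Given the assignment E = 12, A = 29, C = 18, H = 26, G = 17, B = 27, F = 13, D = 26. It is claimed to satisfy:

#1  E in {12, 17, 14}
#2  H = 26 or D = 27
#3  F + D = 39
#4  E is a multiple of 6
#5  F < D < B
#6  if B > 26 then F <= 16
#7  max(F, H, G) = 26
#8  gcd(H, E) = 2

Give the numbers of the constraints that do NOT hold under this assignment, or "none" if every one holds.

No violations.

#1 E = 12 is in {12, 17, 14}  holds
#2 H = 26 = 26 (first disjunct)  holds
#3 F + D = 13 + 26 = 39  holds
#4 12 / 6 = 2, so 6 divides 12  holds
#5 values 13 < 26 < 27  holds
#6 B = 27 > 26, so we need F ≤ 16; F = 13 ≤ 16  holds
#7 max(13, 26, 17) = 26  holds
#8 gcd(26, 12) = 2  holds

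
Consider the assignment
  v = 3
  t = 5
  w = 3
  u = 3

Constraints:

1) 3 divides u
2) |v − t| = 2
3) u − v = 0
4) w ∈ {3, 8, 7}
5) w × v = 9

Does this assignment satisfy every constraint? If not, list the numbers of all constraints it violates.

None — every constraint holds.

1) 3 / 3 = 1, so 3 divides 3 — satisfied.
2) |3 − 5| = 2 — satisfied.
3) u − v = 3 − 3 = 0 — satisfied.
4) w = 3 is in {3, 8, 7} — satisfied.
5) w × v = 3 × 3 = 9 — satisfied.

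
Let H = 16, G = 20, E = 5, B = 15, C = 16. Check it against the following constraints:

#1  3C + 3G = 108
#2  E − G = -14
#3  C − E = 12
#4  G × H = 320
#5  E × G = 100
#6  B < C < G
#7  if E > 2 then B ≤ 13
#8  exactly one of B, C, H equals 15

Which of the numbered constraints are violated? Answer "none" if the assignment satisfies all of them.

#1 3C + 3G = 3(16) + 3(20) = 108 — holds.
#2 E − G = 5 − 20 = -15, not -14 — does not hold.
#3 C − E = 16 − 5 = 11, not 12 — does not hold.
#4 G × H = 20 × 16 = 320 — holds.
#5 E × G = 5 × 20 = 100 — holds.
#6 values 15 < 16 < 20 — holds.
#7 E = 5 > 2, so we need B ≤ 13; but B = 15 > 13 — does not hold.
#8 B=15, C=16, H=16; 1 of them equals 15 — holds.

Violated: 2, 3, 7.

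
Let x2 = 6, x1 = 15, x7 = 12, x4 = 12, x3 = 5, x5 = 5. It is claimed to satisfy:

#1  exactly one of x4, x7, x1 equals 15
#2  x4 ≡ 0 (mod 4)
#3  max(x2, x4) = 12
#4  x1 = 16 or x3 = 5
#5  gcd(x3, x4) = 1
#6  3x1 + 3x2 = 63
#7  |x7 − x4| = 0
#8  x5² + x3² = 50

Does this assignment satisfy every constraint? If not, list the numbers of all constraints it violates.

All constraints are satisfied.

#1 x4=12, x7=12, x1=15; 1 of them equals 15  ✔
#2 12 mod 4 = 0  ✔
#3 max(6, 12) = 12  ✔
#4 x1 = 15 ≠ 16, but x3 = 5 = 5 (second disjunct)  ✔
#5 gcd(5, 12) = 1  ✔
#6 3x1 + 3x2 = 3(15) + 3(6) = 63  ✔
#7 |12 − 12| = 0  ✔
#8 x5² + x3² = 5² + 5² = 25 + 25 = 50  ✔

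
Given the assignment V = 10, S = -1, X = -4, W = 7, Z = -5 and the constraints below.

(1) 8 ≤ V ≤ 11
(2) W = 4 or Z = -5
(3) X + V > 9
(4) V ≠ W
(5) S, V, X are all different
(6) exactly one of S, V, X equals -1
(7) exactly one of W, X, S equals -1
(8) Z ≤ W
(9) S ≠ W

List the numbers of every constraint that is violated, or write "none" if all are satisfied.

(1) V = 10 lies in [8, 11]  ✔
(2) W = 7 ≠ 4, but Z = -5 = -5 (second disjunct)  ✔
(3) X + V = -4 + 10 = 6; 6 ≤ 9, bound 9 not met  ✘
(4) V = 10, W = 7; distinct  ✔
(5) values -1, 10, -4 are pairwise distinct  ✔
(6) S=-1, V=10, X=-4; 1 of them equals -1  ✔
(7) W=7, X=-4, S=-1; 1 of them equals -1  ✔
(8) Z = -5, W = 7; -5 ≤ 7  ✔
(9) S = -1, W = 7; distinct  ✔

Constraint 3 is violated.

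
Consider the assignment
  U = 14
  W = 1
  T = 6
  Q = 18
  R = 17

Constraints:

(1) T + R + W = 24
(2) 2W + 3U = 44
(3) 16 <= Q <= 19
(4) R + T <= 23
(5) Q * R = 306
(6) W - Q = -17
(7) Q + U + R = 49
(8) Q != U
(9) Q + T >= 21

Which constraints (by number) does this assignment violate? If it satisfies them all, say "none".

(1) T + R + W = 6 + 17 + 1 = 24 — satisfied.
(2) 2W + 3U = 2(1) + 3(14) = 44 — satisfied.
(3) Q = 18 lies in [16, 19] — satisfied.
(4) R + T = 17 + 6 = 23; 23 ≤ 23 — satisfied.
(5) Q * R = 18 * 17 = 306 — satisfied.
(6) W - Q = 1 - 18 = -17 — satisfied.
(7) Q + U + R = 18 + 14 + 17 = 49 — satisfied.
(8) Q = 18, U = 14; distinct — satisfied.
(9) Q + T = 18 + 6 = 24; 24 ≥ 21 — satisfied.

No violations.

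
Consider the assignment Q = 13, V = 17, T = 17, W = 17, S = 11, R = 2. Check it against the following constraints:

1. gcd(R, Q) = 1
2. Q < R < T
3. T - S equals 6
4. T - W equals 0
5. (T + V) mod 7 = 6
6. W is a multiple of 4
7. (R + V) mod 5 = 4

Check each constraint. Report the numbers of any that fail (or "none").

Constraints 2, 6 are violated.

1. gcd(2, 13) = 1 — holds.
2. values 13, 2, 17; Q = 13 is not < R = 2 — fails.
3. T - S = 17 - 11 = 6 — holds.
4. T - W = 17 - 17 = 0 — holds.
5. T + V = 34; 34 mod 7 = 6 — holds.
6. 17 = 4*4 + 1, so 4 does not divide 17 — fails.
7. R + V = 19; 19 mod 5 = 4 — holds.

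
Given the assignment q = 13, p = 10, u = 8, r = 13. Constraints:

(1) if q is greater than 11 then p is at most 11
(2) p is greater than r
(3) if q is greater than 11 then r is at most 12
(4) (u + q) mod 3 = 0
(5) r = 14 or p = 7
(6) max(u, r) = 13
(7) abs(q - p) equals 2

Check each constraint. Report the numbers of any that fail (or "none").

Violated: 2, 3, 5, and 7.

(1) q = 13 > 11, so we need p ≤ 11; p = 10 ≤ 11  holds
(2) p = 10, r = 13; 10 ≤ 13 (want >)  fails
(3) q = 13 > 11, so we need r ≤ 12; but r = 13 > 12  fails
(4) u + q = 21; 21 mod 3 = 0  holds
(5) r = 13 ≠ 14 and p = 10 ≠ 7; both disjuncts false  fails
(6) max(8, 13) = 13  holds
(7) abs(13 - 10) = 3, not 2  fails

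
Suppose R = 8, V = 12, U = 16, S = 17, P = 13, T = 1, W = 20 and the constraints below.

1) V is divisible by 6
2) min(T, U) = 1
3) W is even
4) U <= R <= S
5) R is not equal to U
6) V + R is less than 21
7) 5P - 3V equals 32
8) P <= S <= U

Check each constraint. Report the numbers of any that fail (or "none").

The assignment fails constraints 4, 7, 8.

1) 12 / 6 = 2, so 6 divides 12  OK
2) min(1, 16) = 1  OK
3) W = 20 is even  OK
4) values 16, 8, 17; U = 16 is not <= R = 8  FAIL
5) R = 8, U = 16; distinct  OK
6) V + R = 12 + 8 = 20; 20 < 21  OK
7) 5P - 3V = 5(13) - 3(12) = 29, not 32  FAIL
8) values 13, 17, 16; S = 17 is not <= U = 16  FAIL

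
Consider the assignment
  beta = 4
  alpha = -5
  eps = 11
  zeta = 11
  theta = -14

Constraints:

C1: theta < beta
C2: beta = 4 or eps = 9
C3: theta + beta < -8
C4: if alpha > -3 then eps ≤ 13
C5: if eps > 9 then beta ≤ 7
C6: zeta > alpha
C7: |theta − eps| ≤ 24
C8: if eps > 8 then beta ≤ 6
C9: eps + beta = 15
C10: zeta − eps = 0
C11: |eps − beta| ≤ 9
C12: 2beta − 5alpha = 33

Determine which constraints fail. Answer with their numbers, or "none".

The assignment fails constraint 7.

C1: theta = -14, beta = 4; -14 < 4 — holds.
C2: beta = 4 = 4 (first disjunct) — holds.
C3: theta + beta = -14 + 4 = -10; -10 < -8 — holds.
C4: alpha = -5, not > -3; antecedent false, conditional vacuously true — holds.
C5: eps = 11 > 9, so we need beta ≤ 7; beta = 4 ≤ 7 — holds.
C6: zeta = 11, alpha = -5; 11 > -5 — holds.
C7: |-14 − 11| = 25; 25 > 24, exceeds bound 24 — does not hold.
C8: eps = 11 > 8, so we need beta ≤ 6; beta = 4 ≤ 6 — holds.
C9: eps + beta = 11 + 4 = 15 — holds.
C10: zeta − eps = 11 − 11 = 0 — holds.
C11: |11 − 4| = 7; 7 ≤ 9 — holds.
C12: 2beta − 5alpha = 2(4) − 5(-5) = 33 — holds.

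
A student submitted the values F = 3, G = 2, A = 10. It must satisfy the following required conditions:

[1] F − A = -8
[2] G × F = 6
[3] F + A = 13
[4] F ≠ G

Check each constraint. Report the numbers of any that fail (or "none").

Constraint 1 does not hold.

[1] F − A = 3 − 10 = -7, not -8 — fails.
[2] G × F = 2 × 3 = 6 — holds.
[3] F + A = 3 + 10 = 13 — holds.
[4] F = 3, G = 2; distinct — holds.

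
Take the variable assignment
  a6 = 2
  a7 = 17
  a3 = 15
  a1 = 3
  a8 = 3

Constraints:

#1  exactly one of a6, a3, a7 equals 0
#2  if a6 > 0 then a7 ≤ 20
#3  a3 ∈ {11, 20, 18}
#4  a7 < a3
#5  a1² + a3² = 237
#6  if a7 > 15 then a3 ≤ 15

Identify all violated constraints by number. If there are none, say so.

Constraints 1, 3, 4, and 5 do not hold.

#1 a6=2, a3=15, a7=17; 0 of them equal 0, not exactly one — violated.
#2 a6 = 2 > 0, so we need a7 ≤ 20; a7 = 17 ≤ 20 — OK.
#3 a3 = 15 is not in {11, 20, 18} — violated.
#4 a7 = 17, a3 = 15; 17 ≥ 15 (want <) — violated.
#5 a1² + a3² = 3² + 15² = 9 + 225 = 234, not 237 — violated.
#6 a7 = 17 > 15, so we need a3 ≤ 15; a3 = 15 ≤ 15 — OK.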